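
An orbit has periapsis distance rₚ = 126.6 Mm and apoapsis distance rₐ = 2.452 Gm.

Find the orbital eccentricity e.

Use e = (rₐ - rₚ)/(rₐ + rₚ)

Convert to SI: rₚ = 126.6 Mm = 1.266e+08 m; rₐ = 2.452 Gm = 2.452e+09 m.
e = (rₐ − rₚ) / (rₐ + rₚ).
e = (2.452e+09 − 1.266e+08) / (2.452e+09 + 1.266e+08) = 2.3254e+09 / 2.5786e+09 ≈ 0.9018.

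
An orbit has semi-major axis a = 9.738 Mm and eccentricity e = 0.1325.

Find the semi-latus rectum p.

Convert to SI: a = 9.738 Mm = 9.738e+06 m.
p = a (1 − e²).
p = 9.738e+06 · (1 − (0.1325)²) = 9.738e+06 · 0.982444 ≈ 9.567e+06 m = 9.567 Mm.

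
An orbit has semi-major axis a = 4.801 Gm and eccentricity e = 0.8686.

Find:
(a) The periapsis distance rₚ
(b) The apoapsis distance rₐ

Convert to SI: a = 4.801 Gm = 4.801e+09 m.
(a) rₚ = a(1 − e) = 4.801e+09 · (1 − 0.8686) = 4.801e+09 · 0.1314 ≈ 6.309e+08 m = 630.9 Mm.
(b) rₐ = a(1 + e) = 4.801e+09 · (1 + 0.8686) = 4.801e+09 · 1.8686 ≈ 8.971e+09 m = 8.971 Gm.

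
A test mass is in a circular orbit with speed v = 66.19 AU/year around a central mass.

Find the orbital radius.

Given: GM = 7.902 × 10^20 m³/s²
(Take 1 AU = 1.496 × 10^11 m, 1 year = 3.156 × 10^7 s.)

Convert to SI: v = 66.19 AU/year = 313752 m/s.
For a circular orbit, v² = GM / r, so r = GM / v².
r = 7.902e+20 / (313752)² m ≈ 8.027e+09 m = 0.05366 AU.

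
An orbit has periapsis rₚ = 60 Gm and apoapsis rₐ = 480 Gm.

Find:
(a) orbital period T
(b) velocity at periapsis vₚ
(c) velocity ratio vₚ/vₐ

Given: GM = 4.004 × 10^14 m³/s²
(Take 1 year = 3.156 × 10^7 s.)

Convert to SI: rₚ = 60 Gm = 6e+10 m; rₐ = 480 Gm = 4.8e+11 m.
(a) With a = (rₚ + rₐ)/2 = 2.7e+11 m, T = 2π √(a³/GM) = 2π √((2.7e+11)³/4.004e+14) s ≈ 4.405e+10 s
(b) With a = (rₚ + rₐ)/2 = 2.7e+11 m, vₚ = √(GM (2/rₚ − 1/a)) = √(4.004e+14 · (2/6e+10 − 1/2.7e+11)) m/s ≈ 108.9 m/s
(c) Conservation of angular momentum (rₚvₚ = rₐvₐ) gives vₚ/vₐ = rₐ/rₚ = 4.8e+11/6e+10 ≈ 8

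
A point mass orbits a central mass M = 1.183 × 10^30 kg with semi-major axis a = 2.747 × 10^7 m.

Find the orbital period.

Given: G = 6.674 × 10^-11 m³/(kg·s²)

GM = G · M = 6.674e-11 · 1.183e+30 = 7.89534e+19 m³/s².
Kepler's third law: T = 2π √(a³ / GM).
Substituting a = 2.747e+07 m and GM = 7.89534e+19 m³/s²:
T = 2π √((2.747e+07)³ / 7.89534e+19) s
T ≈ 101.8 s = 1.697 minutes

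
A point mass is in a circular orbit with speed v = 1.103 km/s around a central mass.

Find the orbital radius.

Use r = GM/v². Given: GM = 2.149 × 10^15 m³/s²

Convert to SI: v = 1.103 km/s = 1103 m/s.
For a circular orbit, v² = GM / r, so r = GM / v².
r = 2.149e+15 / (1103)² m ≈ 1.766e+09 m = 1.766 Gm.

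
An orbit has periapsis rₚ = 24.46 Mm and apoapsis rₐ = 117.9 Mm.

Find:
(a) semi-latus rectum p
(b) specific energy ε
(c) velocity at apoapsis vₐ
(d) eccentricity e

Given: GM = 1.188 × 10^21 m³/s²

Convert to SI: rₚ = 24.46 Mm = 2.446e+07 m; rₐ = 117.9 Mm = 1.179e+08 m.
(a) From a = (rₚ + rₐ)/2 = 7.118e+07 m and e = (rₐ − rₚ)/(rₐ + rₚ) = 0.656364, p = a(1 − e²) = 7.118e+07 · (1 − (0.656364)²) ≈ 4.051e+07 m
(b) With a = (rₚ + rₐ)/2 = 7.118e+07 m, ε = −GM/(2a) = −1.188e+21/(2 · 7.118e+07) J/kg ≈ -8.345e+12 J/kg
(c) With a = (rₚ + rₐ)/2 = 7.118e+07 m, vₐ = √(GM (2/rₐ − 1/a)) = √(1.188e+21 · (2/1.179e+08 − 1/7.118e+07)) m/s ≈ 1.861e+06 m/s
(d) e = (rₐ − rₚ)/(rₐ + rₚ) = (1.179e+08 − 2.446e+07)/(1.179e+08 + 2.446e+07) ≈ 0.6564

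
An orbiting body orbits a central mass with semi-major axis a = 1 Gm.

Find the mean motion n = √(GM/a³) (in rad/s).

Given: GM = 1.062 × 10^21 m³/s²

Convert to SI: a = 1 Gm = 1e+09 m.
n = √(GM / a³).
n = √(1.062e+21 / (1e+09)³) rad/s ≈ 0.001031 rad/s.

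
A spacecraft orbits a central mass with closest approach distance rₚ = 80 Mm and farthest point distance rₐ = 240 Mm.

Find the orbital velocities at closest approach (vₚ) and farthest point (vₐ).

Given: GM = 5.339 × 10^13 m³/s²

Convert to SI: rₚ = 80 Mm = 8e+07 m; rₐ = 240 Mm = 2.4e+08 m.
Use the vis-viva equation v² = GM(2/r − 1/a) with a = (rₚ + rₐ)/2 = (8e+07 + 2.4e+08)/2 = 1.6e+08 m.
vₚ = √(GM · (2/rₚ − 1/a)) = √(5.339e+13 · (2/8e+07 − 1/1.6e+08)) m/s ≈ 1001 m/s = 1.001 km/s.
vₐ = √(GM · (2/rₐ − 1/a)) = √(5.339e+13 · (2/2.4e+08 − 1/1.6e+08)) m/s ≈ 333.5 m/s = 333.5 m/s.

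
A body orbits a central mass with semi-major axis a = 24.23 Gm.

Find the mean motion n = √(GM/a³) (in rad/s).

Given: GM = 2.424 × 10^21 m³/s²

Convert to SI: a = 24.23 Gm = 2.423e+10 m.
n = √(GM / a³).
n = √(2.424e+21 / (2.423e+10)³) rad/s ≈ 1.305e-05 rad/s.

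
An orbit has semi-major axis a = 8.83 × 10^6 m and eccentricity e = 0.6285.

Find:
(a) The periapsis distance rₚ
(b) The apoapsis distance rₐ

(a) rₚ = a(1 − e) = 8.83e+06 · (1 − 0.6285) = 8.83e+06 · 0.3715 ≈ 3.28e+06 m = 3.28 × 10^6 m.
(b) rₐ = a(1 + e) = 8.83e+06 · (1 + 0.6285) = 8.83e+06 · 1.6285 ≈ 1.438e+07 m = 1.438 × 10^7 m.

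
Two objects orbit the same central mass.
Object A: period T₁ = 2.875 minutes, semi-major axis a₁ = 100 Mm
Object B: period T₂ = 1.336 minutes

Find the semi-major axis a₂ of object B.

Convert to SI: T₁ = 2.875 minutes = 172.5 s; a₁ = 100 Mm = 1e+08 m; T₂ = 1.336 minutes = 80.16 s.
Kepler's third law: (T₁/T₂)² = (a₁/a₂)³ ⇒ a₂ = a₁ · (T₂/T₁)^(2/3).
T₂/T₁ = 80.16 / 172.5 = 0.464696.
a₂ = 1e+08 · (0.464696)^(2/3) m ≈ 5.999e+07 m = 59.99 Mm.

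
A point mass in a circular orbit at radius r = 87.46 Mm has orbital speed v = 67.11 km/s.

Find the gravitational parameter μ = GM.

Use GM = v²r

Convert to SI: r = 87.46 Mm = 8.746e+07 m; v = 67.11 km/s = 67110 m/s.
For a circular orbit v² = GM/r, so GM = v² · r.
GM = (67110)² · 8.746e+07 m³/s² ≈ 3.939e+17 m³/s² = 3.939 × 10^17 m³/s².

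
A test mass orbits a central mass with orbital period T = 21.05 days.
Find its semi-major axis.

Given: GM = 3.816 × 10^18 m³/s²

Convert to SI: T = 21.05 days = 1.81872e+06 s.
Invert Kepler's third law: a = (GM · T² / (4π²))^(1/3).
Substituting T = 1.81872e+06 s and GM = 3.816e+18 m³/s²:
a = (3.816e+18 · (1.81872e+06)² / (4π²))^(1/3) m
a ≈ 6.838e+09 m = 6.838 × 10^9 m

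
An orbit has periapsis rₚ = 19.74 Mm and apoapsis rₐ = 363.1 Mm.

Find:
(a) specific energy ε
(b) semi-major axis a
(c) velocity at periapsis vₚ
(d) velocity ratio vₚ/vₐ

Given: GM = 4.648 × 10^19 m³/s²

Convert to SI: rₚ = 19.74 Mm = 1.974e+07 m; rₐ = 363.1 Mm = 3.631e+08 m.
(a) With a = (rₚ + rₐ)/2 = 1.9142e+08 m, ε = −GM/(2a) = −4.648e+19/(2 · 1.9142e+08) J/kg ≈ -1.214e+11 J/kg
(b) a = (rₚ + rₐ)/2 = (1.974e+07 + 3.631e+08)/2 ≈ 1.914e+08 m
(c) With a = (rₚ + rₐ)/2 = 1.9142e+08 m, vₚ = √(GM (2/rₚ − 1/a)) = √(4.648e+19 · (2/1.974e+07 − 1/1.9142e+08)) m/s ≈ 2.113e+06 m/s
(d) Conservation of angular momentum (rₚvₚ = rₐvₐ) gives vₚ/vₐ = rₐ/rₚ = 3.631e+08/1.974e+07 ≈ 18.39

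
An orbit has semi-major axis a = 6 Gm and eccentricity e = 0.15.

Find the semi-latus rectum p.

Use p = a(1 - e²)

Convert to SI: a = 6 Gm = 6e+09 m.
p = a (1 − e²).
p = 6e+09 · (1 − (0.15)²) = 6e+09 · 0.9775 ≈ 5.865e+09 m = 5.865 Gm.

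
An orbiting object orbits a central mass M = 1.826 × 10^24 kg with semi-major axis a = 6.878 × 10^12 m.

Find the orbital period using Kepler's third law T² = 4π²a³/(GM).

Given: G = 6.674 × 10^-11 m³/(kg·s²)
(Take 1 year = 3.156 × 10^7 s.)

GM = G · M = 6.674e-11 · 1.826e+24 = 1.21867e+14 m³/s².
Kepler's third law: T = 2π √(a³ / GM).
Substituting a = 6.878e+12 m and GM = 1.21867e+14 m³/s²:
T = 2π √((6.878e+12)³ / 1.21867e+14) s
T ≈ 1.027e+13 s = 3.253e+05 years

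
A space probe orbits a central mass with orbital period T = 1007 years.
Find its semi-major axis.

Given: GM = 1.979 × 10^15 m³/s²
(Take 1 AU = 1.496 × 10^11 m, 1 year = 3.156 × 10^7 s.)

Convert to SI: T = 1007 years = 3.17809e+10 s.
Invert Kepler's third law: a = (GM · T² / (4π²))^(1/3).
Substituting T = 3.17809e+10 s and GM = 1.979e+15 m³/s²:
a = (1.979e+15 · (3.17809e+10)² / (4π²))^(1/3) m
a ≈ 3.699e+11 m = 2.473 AU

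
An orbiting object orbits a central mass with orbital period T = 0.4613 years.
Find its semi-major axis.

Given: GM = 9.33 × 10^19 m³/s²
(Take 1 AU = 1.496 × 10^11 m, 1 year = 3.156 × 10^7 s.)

Convert to SI: T = 0.4613 years = 1.45586e+07 s.
Invert Kepler's third law: a = (GM · T² / (4π²))^(1/3).
Substituting T = 1.45586e+07 s and GM = 9.33e+19 m³/s²:
a = (9.33e+19 · (1.45586e+07)² / (4π²))^(1/3) m
a ≈ 7.942e+10 m = 0.5309 AU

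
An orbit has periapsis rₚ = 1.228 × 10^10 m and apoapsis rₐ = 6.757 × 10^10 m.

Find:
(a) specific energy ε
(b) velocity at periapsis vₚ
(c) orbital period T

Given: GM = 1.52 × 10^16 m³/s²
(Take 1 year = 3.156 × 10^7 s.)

(a) With a = (rₚ + rₐ)/2 = 3.9925e+10 m, ε = −GM/(2a) = −1.52e+16/(2 · 3.9925e+10) J/kg ≈ -1.904e+05 J/kg
(b) With a = (rₚ + rₐ)/2 = 3.9925e+10 m, vₚ = √(GM (2/rₚ − 1/a)) = √(1.52e+16 · (2/1.228e+10 − 1/3.9925e+10)) m/s ≈ 1447 m/s
(c) With a = (rₚ + rₐ)/2 = 3.9925e+10 m, T = 2π √(a³/GM) = 2π √((3.9925e+10)³/1.52e+16) s ≈ 4.066e+08 s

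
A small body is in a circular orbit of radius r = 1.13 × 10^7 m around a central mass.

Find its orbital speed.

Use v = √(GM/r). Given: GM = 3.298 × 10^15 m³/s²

For a circular orbit, gravity supplies the centripetal force, so v = √(GM / r).
v = √(3.298e+15 / 1.13e+07) m/s ≈ 1.708e+04 m/s = 17.08 km/s.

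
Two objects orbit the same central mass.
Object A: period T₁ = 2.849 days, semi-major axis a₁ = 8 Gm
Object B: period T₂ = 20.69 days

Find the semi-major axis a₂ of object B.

Convert to SI: T₁ = 2.849 days = 246154 s; a₁ = 8 Gm = 8e+09 m; T₂ = 20.69 days = 1.78762e+06 s.
Kepler's third law: (T₁/T₂)² = (a₁/a₂)³ ⇒ a₂ = a₁ · (T₂/T₁)^(2/3).
T₂/T₁ = 1.78762e+06 / 246154 = 7.2622.
a₂ = 8e+09 · (7.2622)^(2/3) m ≈ 3e+10 m = 30 Gm.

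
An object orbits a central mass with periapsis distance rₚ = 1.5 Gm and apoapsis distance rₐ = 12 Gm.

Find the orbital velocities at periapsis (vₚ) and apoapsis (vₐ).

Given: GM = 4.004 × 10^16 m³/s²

Convert to SI: rₚ = 1.5 Gm = 1.5e+09 m; rₐ = 12 Gm = 1.2e+10 m.
Use the vis-viva equation v² = GM(2/r − 1/a) with a = (rₚ + rₐ)/2 = (1.5e+09 + 1.2e+10)/2 = 6.75e+09 m.
vₚ = √(GM · (2/rₚ − 1/a)) = √(4.004e+16 · (2/1.5e+09 − 1/6.75e+09)) m/s ≈ 6889 m/s = 6.889 km/s.
vₐ = √(GM · (2/rₐ − 1/a)) = √(4.004e+16 · (2/1.2e+10 − 1/6.75e+09)) m/s ≈ 861.1 m/s = 861.1 m/s.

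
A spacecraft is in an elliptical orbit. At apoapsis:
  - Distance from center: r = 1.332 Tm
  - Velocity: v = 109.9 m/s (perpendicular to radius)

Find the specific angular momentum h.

Convert to SI: r = 1.332 Tm = 1.332e+12 m.
With v perpendicular to r, h = r · v.
h = 1.332e+12 · 109.9 m²/s ≈ 1.464e+14 m²/s.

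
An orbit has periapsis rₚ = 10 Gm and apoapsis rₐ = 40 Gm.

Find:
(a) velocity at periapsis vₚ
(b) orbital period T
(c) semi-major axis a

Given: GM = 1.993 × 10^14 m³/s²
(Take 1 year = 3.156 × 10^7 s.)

Convert to SI: rₚ = 10 Gm = 1e+10 m; rₐ = 40 Gm = 4e+10 m.
(a) With a = (rₚ + rₐ)/2 = 2.5e+10 m, vₚ = √(GM (2/rₚ − 1/a)) = √(1.993e+14 · (2/1e+10 − 1/2.5e+10)) m/s ≈ 178.6 m/s
(b) With a = (rₚ + rₐ)/2 = 2.5e+10 m, T = 2π √(a³/GM) = 2π √((2.5e+10)³/1.993e+14) s ≈ 1.759e+09 s
(c) a = (rₚ + rₐ)/2 = (1e+10 + 4e+10)/2 ≈ 2.5e+10 m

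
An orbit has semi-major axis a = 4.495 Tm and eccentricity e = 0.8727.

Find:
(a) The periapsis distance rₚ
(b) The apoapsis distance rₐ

Convert to SI: a = 4.495 Tm = 4.495e+12 m.
(a) rₚ = a(1 − e) = 4.495e+12 · (1 − 0.8727) = 4.495e+12 · 0.1273 ≈ 5.722e+11 m = 572.2 Gm.
(b) rₐ = a(1 + e) = 4.495e+12 · (1 + 0.8727) = 4.495e+12 · 1.8727 ≈ 8.418e+12 m = 8.418 Tm.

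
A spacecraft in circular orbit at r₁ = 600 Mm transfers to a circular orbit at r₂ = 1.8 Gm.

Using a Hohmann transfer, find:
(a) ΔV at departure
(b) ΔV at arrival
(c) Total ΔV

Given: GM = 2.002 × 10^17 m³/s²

Convert to SI: r₁ = 600 Mm = 6e+08 m; r₂ = 1.8 Gm = 1.8e+09 m.
Transfer semi-major axis: a_t = (r₁ + r₂)/2 = (6e+08 + 1.8e+09)/2 = 1.2e+09 m.
Circular speeds: v₁ = √(GM/r₁) = 18266.5 m/s, v₂ = √(GM/r₂) = 10546.2 m/s.
Transfer speeds (vis-viva v² = GM(2/r − 1/a_t)): v₁ᵗ = 22371.9 m/s, v₂ᵗ = 7457.29 m/s.
(a) ΔV₁ = |v₁ᵗ − v₁| ≈ 4105 m/s = 4.105 km/s.
(b) ΔV₂ = |v₂ − v₂ᵗ| ≈ 3089 m/s = 3.089 km/s.
(c) ΔV_total = ΔV₁ + ΔV₂ ≈ 7194 m/s = 7.194 km/s.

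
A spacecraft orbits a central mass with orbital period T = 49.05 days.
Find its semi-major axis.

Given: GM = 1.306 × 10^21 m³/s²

Convert to SI: T = 49.05 days = 4.23792e+06 s.
Invert Kepler's third law: a = (GM · T² / (4π²))^(1/3).
Substituting T = 4.23792e+06 s and GM = 1.306e+21 m³/s²:
a = (1.306e+21 · (4.23792e+06)² / (4π²))^(1/3) m
a ≈ 8.407e+10 m = 84.07 Gm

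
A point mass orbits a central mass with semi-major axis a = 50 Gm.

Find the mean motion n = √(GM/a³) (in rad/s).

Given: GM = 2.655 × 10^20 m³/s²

Convert to SI: a = 50 Gm = 5e+10 m.
n = √(GM / a³).
n = √(2.655e+20 / (5e+10)³) rad/s ≈ 1.457e-06 rad/s.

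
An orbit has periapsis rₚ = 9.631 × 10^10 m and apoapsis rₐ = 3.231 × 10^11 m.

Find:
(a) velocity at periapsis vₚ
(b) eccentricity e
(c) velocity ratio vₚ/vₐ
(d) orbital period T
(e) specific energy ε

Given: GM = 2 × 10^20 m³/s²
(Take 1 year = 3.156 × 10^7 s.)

(a) With a = (rₚ + rₐ)/2 = 2.09705e+11 m, vₚ = √(GM (2/rₚ − 1/a)) = √(2e+20 · (2/9.631e+10 − 1/2.09705e+11)) m/s ≈ 5.656e+04 m/s
(b) e = (rₐ − rₚ)/(rₐ + rₚ) = (3.231e+11 − 9.631e+10)/(3.231e+11 + 9.631e+10) ≈ 0.5407
(c) Conservation of angular momentum (rₚvₚ = rₐvₐ) gives vₚ/vₐ = rₐ/rₚ = 3.231e+11/9.631e+10 ≈ 3.355
(d) With a = (rₚ + rₐ)/2 = 2.09705e+11 m, T = 2π √(a³/GM) = 2π √((2.09705e+11)³/2e+20) s ≈ 4.267e+07 s
(e) With a = (rₚ + rₐ)/2 = 2.09705e+11 m, ε = −GM/(2a) = −2e+20/(2 · 2.09705e+11) J/kg ≈ -4.769e+08 J/kg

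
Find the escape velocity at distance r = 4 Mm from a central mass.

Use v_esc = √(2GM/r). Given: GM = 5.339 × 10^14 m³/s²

Convert to SI: r = 4 Mm = 4e+06 m.
Escape velocity comes from setting total energy to zero: ½v² − GM/r = 0 ⇒ v_esc = √(2GM / r).
v_esc = √(2 · 5.339e+14 / 4e+06) m/s ≈ 1.634e+04 m/s = 16.34 km/s.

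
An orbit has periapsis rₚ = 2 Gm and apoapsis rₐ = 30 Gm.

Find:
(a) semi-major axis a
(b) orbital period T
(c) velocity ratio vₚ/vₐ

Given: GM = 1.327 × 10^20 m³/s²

Convert to SI: rₚ = 2 Gm = 2e+09 m; rₐ = 30 Gm = 3e+10 m.
(a) a = (rₚ + rₐ)/2 = (2e+09 + 3e+10)/2 ≈ 1.6e+10 m
(b) With a = (rₚ + rₐ)/2 = 1.6e+10 m, T = 2π √(a³/GM) = 2π √((1.6e+10)³/1.327e+20) s ≈ 1.104e+06 s
(c) Conservation of angular momentum (rₚvₚ = rₐvₐ) gives vₚ/vₐ = rₐ/rₚ = 3e+10/2e+09 ≈ 15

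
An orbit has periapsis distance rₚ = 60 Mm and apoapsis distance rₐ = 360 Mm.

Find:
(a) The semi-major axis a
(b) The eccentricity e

Convert to SI: rₚ = 60 Mm = 6e+07 m; rₐ = 360 Mm = 3.6e+08 m.
(a) a = (rₚ + rₐ) / 2 = (6e+07 + 3.6e+08) / 2 ≈ 2.1e+08 m = 210 Mm.
(b) e = (rₐ − rₚ) / (rₐ + rₚ) = (3.6e+08 − 6e+07) / (3.6e+08 + 6e+07) ≈ 0.7143.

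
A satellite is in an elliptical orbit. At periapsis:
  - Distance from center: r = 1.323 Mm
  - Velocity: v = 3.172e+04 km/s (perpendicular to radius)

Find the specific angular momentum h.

Convert to SI: r = 1.323 Mm = 1.323e+06 m; v = 3.172e+04 km/s = 3.172e+07 m/s.
With v perpendicular to r, h = r · v.
h = 1.323e+06 · 3.172e+07 m²/s ≈ 4.197e+13 m²/s.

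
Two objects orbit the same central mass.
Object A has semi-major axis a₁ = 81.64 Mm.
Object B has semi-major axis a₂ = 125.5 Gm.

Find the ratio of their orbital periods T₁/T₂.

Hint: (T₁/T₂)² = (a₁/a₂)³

Convert to SI: a₁ = 81.64 Mm = 8.164e+07 m; a₂ = 125.5 Gm = 1.255e+11 m.
From Kepler's third law, (T₁/T₂)² = (a₁/a₂)³, so T₁/T₂ = (a₁/a₂)^(3/2).
a₁/a₂ = 8.164e+07 / 1.255e+11 = 0.000650518.
T₁/T₂ = (0.000650518)^(3/2) ≈ 1.659e-05.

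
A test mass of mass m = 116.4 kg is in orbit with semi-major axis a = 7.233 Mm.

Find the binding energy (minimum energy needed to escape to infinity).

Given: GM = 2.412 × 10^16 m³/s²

Convert to SI: a = 7.233 Mm = 7.233e+06 m.
Total orbital energy is E = −GMm/(2a); binding energy is E_bind = −E = GMm/(2a).
E_bind = 2.412e+16 · 116.4 / (2 · 7.233e+06) J ≈ 1.941e+11 J = 194.1 GJ.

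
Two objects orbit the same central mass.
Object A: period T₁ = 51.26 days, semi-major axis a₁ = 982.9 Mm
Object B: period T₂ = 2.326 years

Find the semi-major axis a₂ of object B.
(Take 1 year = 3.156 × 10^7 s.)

Convert to SI: T₁ = 51.26 days = 4.42886e+06 s; a₁ = 982.9 Mm = 9.829e+08 m; T₂ = 2.326 years = 7.34086e+07 s.
Kepler's third law: (T₁/T₂)² = (a₁/a₂)³ ⇒ a₂ = a₁ · (T₂/T₁)^(2/3).
T₂/T₁ = 7.34086e+07 / 4.42886e+06 = 16.575.
a₂ = 9.829e+08 · (16.575)^(2/3) m ≈ 6.39e+09 m = 6.39 Gm.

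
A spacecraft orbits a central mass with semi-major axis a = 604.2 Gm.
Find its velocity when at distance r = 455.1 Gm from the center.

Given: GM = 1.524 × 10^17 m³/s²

Convert to SI: a = 604.2 Gm = 6.042e+11 m; r = 455.1 Gm = 4.551e+11 m.
Vis-viva: v = √(GM · (2/r − 1/a)).
2/r − 1/a = 2/4.551e+11 − 1/6.042e+11 = 2.73956e-12 m⁻¹.
v = √(1.524e+17 · 2.73956e-12) m/s ≈ 646.1 m/s = 646.1 m/s.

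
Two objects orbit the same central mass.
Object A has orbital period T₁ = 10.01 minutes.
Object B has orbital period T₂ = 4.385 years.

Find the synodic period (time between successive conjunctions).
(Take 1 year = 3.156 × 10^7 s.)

Convert to SI: T₁ = 10.01 minutes = 600.6 s; T₂ = 4.385 years = 1.38391e+08 s.
T_syn = |T₁ · T₂ / (T₁ − T₂)|.
T_syn = |600.6 · 1.38391e+08 / (600.6 − 1.38391e+08)| s ≈ 600.6 s = 10.01 minutes.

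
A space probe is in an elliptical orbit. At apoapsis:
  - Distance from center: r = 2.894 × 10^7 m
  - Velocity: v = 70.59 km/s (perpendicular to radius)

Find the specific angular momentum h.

Convert to SI: v = 70.59 km/s = 70590 m/s.
With v perpendicular to r, h = r · v.
h = 2.894e+07 · 70590 m²/s ≈ 2.043e+12 m²/s.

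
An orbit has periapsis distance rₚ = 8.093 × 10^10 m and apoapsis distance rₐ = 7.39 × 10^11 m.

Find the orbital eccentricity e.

e = (rₐ − rₚ) / (rₐ + rₚ).
e = (7.39e+11 − 8.093e+10) / (7.39e+11 + 8.093e+10) = 6.5807e+11 / 8.1993e+11 ≈ 0.8026.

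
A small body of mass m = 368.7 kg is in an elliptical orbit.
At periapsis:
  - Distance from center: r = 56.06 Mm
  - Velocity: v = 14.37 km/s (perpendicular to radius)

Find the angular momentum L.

Convert to SI: r = 56.06 Mm = 5.606e+07 m; v = 14.37 km/s = 14370 m/s.
Since v is perpendicular to r, L = m · v · r.
L = 368.7 · 14370 · 5.606e+07 kg·m²/s ≈ 2.97e+14 kg·m²/s.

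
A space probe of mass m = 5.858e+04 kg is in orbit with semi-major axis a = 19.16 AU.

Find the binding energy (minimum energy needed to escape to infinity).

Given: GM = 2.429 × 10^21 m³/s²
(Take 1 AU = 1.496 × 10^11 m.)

Convert to SI: a = 19.16 AU = 2.86634e+12 m.
Total orbital energy is E = −GMm/(2a); binding energy is E_bind = −E = GMm/(2a).
E_bind = 2.429e+21 · 5.858e+04 / (2 · 2.86634e+12) J ≈ 2.482e+13 J = 24.82 TJ.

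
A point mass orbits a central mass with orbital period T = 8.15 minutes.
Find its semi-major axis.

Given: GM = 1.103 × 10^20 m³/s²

Convert to SI: T = 8.15 minutes = 489 s.
Invert Kepler's third law: a = (GM · T² / (4π²))^(1/3).
Substituting T = 489 s and GM = 1.103e+20 m³/s²:
a = (1.103e+20 · (489)² / (4π²))^(1/3) m
a ≈ 8.742e+07 m = 87.42 Mm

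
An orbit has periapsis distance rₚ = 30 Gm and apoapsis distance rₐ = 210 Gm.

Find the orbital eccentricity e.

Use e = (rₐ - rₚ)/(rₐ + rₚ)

Convert to SI: rₚ = 30 Gm = 3e+10 m; rₐ = 210 Gm = 2.1e+11 m.
e = (rₐ − rₚ) / (rₐ + rₚ).
e = (2.1e+11 − 3e+10) / (2.1e+11 + 3e+10) = 1.8e+11 / 2.4e+11 ≈ 0.75.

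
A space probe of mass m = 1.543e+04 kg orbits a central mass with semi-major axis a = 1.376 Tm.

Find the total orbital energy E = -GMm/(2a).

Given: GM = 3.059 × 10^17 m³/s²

Convert to SI: a = 1.376 Tm = 1.376e+12 m.
E = −GMm / (2a).
E = −3.059e+17 · 1.543e+04 / (2 · 1.376e+12) J ≈ -1.715e+09 J = -1.715 GJ.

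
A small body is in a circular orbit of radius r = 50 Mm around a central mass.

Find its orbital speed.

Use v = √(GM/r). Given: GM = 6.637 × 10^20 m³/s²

Convert to SI: r = 50 Mm = 5e+07 m.
For a circular orbit, gravity supplies the centripetal force, so v = √(GM / r).
v = √(6.637e+20 / 5e+07) m/s ≈ 3.643e+06 m/s = 3643 km/s.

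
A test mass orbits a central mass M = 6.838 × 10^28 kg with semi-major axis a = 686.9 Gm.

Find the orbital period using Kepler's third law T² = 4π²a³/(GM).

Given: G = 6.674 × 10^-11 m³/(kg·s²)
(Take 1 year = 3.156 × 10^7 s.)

Convert to SI: a = 686.9 Gm = 6.869e+11 m.
GM = G · M = 6.674e-11 · 6.838e+28 = 4.56368e+18 m³/s².
Kepler's third law: T = 2π √(a³ / GM).
Substituting a = 6.869e+11 m and GM = 4.56368e+18 m³/s²:
T = 2π √((6.869e+11)³ / 4.56368e+18) s
T ≈ 1.674e+09 s = 53.05 years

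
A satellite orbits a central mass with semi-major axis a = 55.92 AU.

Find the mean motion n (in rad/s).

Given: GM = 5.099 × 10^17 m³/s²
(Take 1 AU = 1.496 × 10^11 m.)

Convert to SI: a = 55.92 AU = 8.36563e+12 m.
n = √(GM / a³).
n = √(5.099e+17 / (8.36563e+12)³) rad/s ≈ 2.951e-11 rad/s.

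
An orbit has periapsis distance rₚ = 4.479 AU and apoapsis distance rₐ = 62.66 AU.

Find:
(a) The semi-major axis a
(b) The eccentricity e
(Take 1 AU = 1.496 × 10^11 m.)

Convert to SI: rₚ = 4.479 AU = 6.70058e+11 m; rₐ = 62.66 AU = 9.37394e+12 m.
(a) a = (rₚ + rₐ) / 2 = (6.70058e+11 + 9.37394e+12) / 2 ≈ 5.022e+12 m = 33.57 AU.
(b) e = (rₐ − rₚ) / (rₐ + rₚ) = (9.37394e+12 − 6.70058e+11) / (9.37394e+12 + 6.70058e+11) ≈ 0.8666.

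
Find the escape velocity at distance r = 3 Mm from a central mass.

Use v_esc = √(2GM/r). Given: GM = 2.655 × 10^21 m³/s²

Convert to SI: r = 3 Mm = 3e+06 m.
Escape velocity comes from setting total energy to zero: ½v² − GM/r = 0 ⇒ v_esc = √(2GM / r).
v_esc = √(2 · 2.655e+21 / 3e+06) m/s ≈ 4.207e+07 m/s = 4.207e+04 km/s.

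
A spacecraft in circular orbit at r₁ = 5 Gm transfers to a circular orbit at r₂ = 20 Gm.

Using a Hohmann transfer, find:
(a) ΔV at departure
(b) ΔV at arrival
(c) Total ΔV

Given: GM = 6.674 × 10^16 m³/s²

Convert to SI: r₁ = 5 Gm = 5e+09 m; r₂ = 20 Gm = 2e+10 m.
Transfer semi-major axis: a_t = (r₁ + r₂)/2 = (5e+09 + 2e+10)/2 = 1.25e+10 m.
Circular speeds: v₁ = √(GM/r₁) = 3653.49 m/s, v₂ = √(GM/r₂) = 1826.75 m/s.
Transfer speeds (vis-viva v² = GM(2/r − 1/a_t)): v₁ᵗ = 4621.34 m/s, v₂ᵗ = 1155.34 m/s.
(a) ΔV₁ = |v₁ᵗ − v₁| ≈ 967.9 m/s = 967.9 m/s.
(b) ΔV₂ = |v₂ − v₂ᵗ| ≈ 671.4 m/s = 671.4 m/s.
(c) ΔV_total = ΔV₁ + ΔV₂ ≈ 1639 m/s = 1.639 km/s.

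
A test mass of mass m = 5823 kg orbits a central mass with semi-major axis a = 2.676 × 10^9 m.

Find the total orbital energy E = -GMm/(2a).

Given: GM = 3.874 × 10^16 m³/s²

E = −GMm / (2a).
E = −3.874e+16 · 5823 / (2 · 2.676e+09) J ≈ -4.215e+10 J = -42.15 GJ.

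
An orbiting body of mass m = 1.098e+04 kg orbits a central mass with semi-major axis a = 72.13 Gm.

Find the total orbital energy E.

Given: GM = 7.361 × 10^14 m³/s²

Convert to SI: a = 72.13 Gm = 7.213e+10 m.
E = −GMm / (2a).
E = −7.361e+14 · 1.098e+04 / (2 · 7.213e+10) J ≈ -5.603e+07 J = -56.03 MJ.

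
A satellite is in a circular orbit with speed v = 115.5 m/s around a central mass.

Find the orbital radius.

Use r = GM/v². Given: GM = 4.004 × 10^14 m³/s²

For a circular orbit, v² = GM / r, so r = GM / v².
r = 4.004e+14 / (115.5)² m ≈ 3.001e+10 m = 30.01 Gm.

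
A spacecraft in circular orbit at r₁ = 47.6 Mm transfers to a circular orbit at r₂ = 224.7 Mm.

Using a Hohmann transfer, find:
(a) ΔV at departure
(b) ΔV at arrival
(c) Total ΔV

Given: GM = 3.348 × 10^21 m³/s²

Convert to SI: r₁ = 47.6 Mm = 4.76e+07 m; r₂ = 224.7 Mm = 2.247e+08 m.
Transfer semi-major axis: a_t = (r₁ + r₂)/2 = (4.76e+07 + 2.247e+08)/2 = 1.3615e+08 m.
Circular speeds: v₁ = √(GM/r₁) = 8.38666e+06 m/s, v₂ = √(GM/r₂) = 3.86003e+06 m/s.
Transfer speeds (vis-viva v² = GM(2/r − 1/a_t)): v₁ᵗ = 1.07741e+07 m/s, v₂ᵗ = 2.28237e+06 m/s.
(a) ΔV₁ = |v₁ᵗ − v₁| ≈ 2.387e+06 m/s = 2387 km/s.
(b) ΔV₂ = |v₂ − v₂ᵗ| ≈ 1.578e+06 m/s = 1578 km/s.
(c) ΔV_total = ΔV₁ + ΔV₂ ≈ 3.965e+06 m/s = 3965 km/s.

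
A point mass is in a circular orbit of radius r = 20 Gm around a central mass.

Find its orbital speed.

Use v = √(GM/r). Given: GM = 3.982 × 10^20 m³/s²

Convert to SI: r = 20 Gm = 2e+10 m.
For a circular orbit, gravity supplies the centripetal force, so v = √(GM / r).
v = √(3.982e+20 / 2e+10) m/s ≈ 1.411e+05 m/s = 141.1 km/s.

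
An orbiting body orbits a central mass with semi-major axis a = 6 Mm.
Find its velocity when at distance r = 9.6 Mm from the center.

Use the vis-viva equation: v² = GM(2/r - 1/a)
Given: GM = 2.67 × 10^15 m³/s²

Convert to SI: a = 6 Mm = 6e+06 m; r = 9.6 Mm = 9.6e+06 m.
Vis-viva: v = √(GM · (2/r − 1/a)).
2/r − 1/a = 2/9.6e+06 − 1/6e+06 = 4.16667e-08 m⁻¹.
v = √(2.67e+15 · 4.16667e-08) m/s ≈ 1.055e+04 m/s = 10.55 km/s.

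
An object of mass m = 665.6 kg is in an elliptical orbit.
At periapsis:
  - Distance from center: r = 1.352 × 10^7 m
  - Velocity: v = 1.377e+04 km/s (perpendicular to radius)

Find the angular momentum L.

Convert to SI: v = 1.377e+04 km/s = 1.377e+07 m/s.
Since v is perpendicular to r, L = m · v · r.
L = 665.6 · 1.377e+07 · 1.352e+07 kg·m²/s ≈ 1.239e+17 kg·m²/s.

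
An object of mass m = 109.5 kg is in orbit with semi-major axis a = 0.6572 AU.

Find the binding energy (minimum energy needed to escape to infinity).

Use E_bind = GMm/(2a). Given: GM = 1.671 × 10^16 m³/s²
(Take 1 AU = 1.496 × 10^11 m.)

Convert to SI: a = 0.6572 AU = 9.83171e+10 m.
Total orbital energy is E = −GMm/(2a); binding energy is E_bind = −E = GMm/(2a).
E_bind = 1.671e+16 · 109.5 / (2 · 9.83171e+10) J ≈ 9.305e+06 J = 9.305 MJ.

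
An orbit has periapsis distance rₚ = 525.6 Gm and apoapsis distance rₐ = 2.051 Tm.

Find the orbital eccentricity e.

Convert to SI: rₚ = 525.6 Gm = 5.256e+11 m; rₐ = 2.051 Tm = 2.051e+12 m.
e = (rₐ − rₚ) / (rₐ + rₚ).
e = (2.051e+12 − 5.256e+11) / (2.051e+12 + 5.256e+11) = 1.5254e+12 / 2.5766e+12 ≈ 0.592.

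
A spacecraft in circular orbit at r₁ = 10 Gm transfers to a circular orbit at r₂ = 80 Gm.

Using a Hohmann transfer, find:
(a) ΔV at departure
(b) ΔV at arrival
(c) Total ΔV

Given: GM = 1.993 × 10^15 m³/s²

Convert to SI: r₁ = 10 Gm = 1e+10 m; r₂ = 80 Gm = 8e+10 m.
Transfer semi-major axis: a_t = (r₁ + r₂)/2 = (1e+10 + 8e+10)/2 = 4.5e+10 m.
Circular speeds: v₁ = √(GM/r₁) = 446.43 m/s, v₂ = √(GM/r₂) = 157.837 m/s.
Transfer speeds (vis-viva v² = GM(2/r − 1/a_t)): v₁ᵗ = 595.24 m/s, v₂ᵗ = 74.405 m/s.
(a) ΔV₁ = |v₁ᵗ − v₁| ≈ 148.8 m/s = 148.8 m/s.
(b) ΔV₂ = |v₂ − v₂ᵗ| ≈ 83.43 m/s = 83.43 m/s.
(c) ΔV_total = ΔV₁ + ΔV₂ ≈ 232.2 m/s = 232.2 m/s.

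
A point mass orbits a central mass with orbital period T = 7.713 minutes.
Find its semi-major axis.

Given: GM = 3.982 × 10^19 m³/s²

Convert to SI: T = 7.713 minutes = 462.78 s.
Invert Kepler's third law: a = (GM · T² / (4π²))^(1/3).
Substituting T = 462.78 s and GM = 3.982e+19 m³/s²:
a = (3.982e+19 · (462.78)² / (4π²))^(1/3) m
a ≈ 6e+07 m = 60 Mm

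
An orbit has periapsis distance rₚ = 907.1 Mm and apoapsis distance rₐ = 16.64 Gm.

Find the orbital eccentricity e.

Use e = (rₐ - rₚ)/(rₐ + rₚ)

Convert to SI: rₚ = 907.1 Mm = 9.071e+08 m; rₐ = 16.64 Gm = 1.664e+10 m.
e = (rₐ − rₚ) / (rₐ + rₚ).
e = (1.664e+10 − 9.071e+08) / (1.664e+10 + 9.071e+08) = 1.57329e+10 / 1.75471e+10 ≈ 0.8966.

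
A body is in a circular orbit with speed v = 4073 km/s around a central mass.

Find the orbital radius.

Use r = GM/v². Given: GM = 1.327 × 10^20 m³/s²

Convert to SI: v = 4073 km/s = 4.073e+06 m/s.
For a circular orbit, v² = GM / r, so r = GM / v².
r = 1.327e+20 / (4.073e+06)² m ≈ 7.999e+06 m = 7.999 Mm.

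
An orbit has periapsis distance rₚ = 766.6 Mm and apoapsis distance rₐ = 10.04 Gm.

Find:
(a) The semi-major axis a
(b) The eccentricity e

Convert to SI: rₚ = 766.6 Mm = 7.666e+08 m; rₐ = 10.04 Gm = 1.004e+10 m.
(a) a = (rₚ + rₐ) / 2 = (7.666e+08 + 1.004e+10) / 2 ≈ 5.403e+09 m = 5.403 Gm.
(b) e = (rₐ − rₚ) / (rₐ + rₚ) = (1.004e+10 − 7.666e+08) / (1.004e+10 + 7.666e+08) ≈ 0.8581.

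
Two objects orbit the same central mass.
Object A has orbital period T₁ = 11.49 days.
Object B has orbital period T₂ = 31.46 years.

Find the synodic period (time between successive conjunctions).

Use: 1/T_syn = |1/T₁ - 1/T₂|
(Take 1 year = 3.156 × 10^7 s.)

Convert to SI: T₁ = 11.49 days = 992736 s; T₂ = 31.46 years = 9.92878e+08 s.
T_syn = |T₁ · T₂ / (T₁ − T₂)|.
T_syn = |992736 · 9.92878e+08 / (992736 − 9.92878e+08)| s ≈ 9.937e+05 s = 11.5 days.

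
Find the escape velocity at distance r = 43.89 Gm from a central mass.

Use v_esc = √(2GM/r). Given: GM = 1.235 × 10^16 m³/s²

Convert to SI: r = 43.89 Gm = 4.389e+10 m.
Escape velocity comes from setting total energy to zero: ½v² − GM/r = 0 ⇒ v_esc = √(2GM / r).
v_esc = √(2 · 1.235e+16 / 4.389e+10) m/s ≈ 750.2 m/s = 750.2 m/s.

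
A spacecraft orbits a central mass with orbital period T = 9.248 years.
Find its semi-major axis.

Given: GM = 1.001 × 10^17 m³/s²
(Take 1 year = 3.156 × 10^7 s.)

Convert to SI: T = 9.248 years = 2.91867e+08 s.
Invert Kepler's third law: a = (GM · T² / (4π²))^(1/3).
Substituting T = 2.91867e+08 s and GM = 1.001e+17 m³/s²:
a = (1.001e+17 · (2.91867e+08)² / (4π²))^(1/3) m
a ≈ 6e+10 m = 60 Gm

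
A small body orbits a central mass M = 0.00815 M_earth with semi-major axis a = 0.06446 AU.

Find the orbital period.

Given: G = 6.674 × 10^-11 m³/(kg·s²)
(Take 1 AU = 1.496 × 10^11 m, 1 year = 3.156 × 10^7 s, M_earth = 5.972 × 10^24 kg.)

Convert to SI: a = 0.06446 AU = 9.64322e+09 m; M = 0.00815 M_earth = 4.86718e+22 kg.
GM = G · M = 6.674e-11 · 4.86718e+22 = 3.24836e+12 m³/s².
Kepler's third law: T = 2π √(a³ / GM).
Substituting a = 9.64322e+09 m and GM = 3.24836e+12 m³/s²:
T = 2π √((9.64322e+09)³ / 3.24836e+12) s
T ≈ 3.301e+09 s = 104.6 years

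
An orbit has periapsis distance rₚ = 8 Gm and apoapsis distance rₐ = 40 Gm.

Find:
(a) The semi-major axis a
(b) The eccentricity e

Convert to SI: rₚ = 8 Gm = 8e+09 m; rₐ = 40 Gm = 4e+10 m.
(a) a = (rₚ + rₐ) / 2 = (8e+09 + 4e+10) / 2 ≈ 2.4e+10 m = 24 Gm.
(b) e = (rₐ − rₚ) / (rₐ + rₚ) = (4e+10 − 8e+09) / (4e+10 + 8e+09) ≈ 0.6667.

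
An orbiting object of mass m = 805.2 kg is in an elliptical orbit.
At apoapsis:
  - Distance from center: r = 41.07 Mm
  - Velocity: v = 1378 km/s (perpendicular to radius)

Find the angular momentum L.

Convert to SI: r = 41.07 Mm = 4.107e+07 m; v = 1378 km/s = 1.378e+06 m/s.
Since v is perpendicular to r, L = m · v · r.
L = 805.2 · 1.378e+06 · 4.107e+07 kg·m²/s ≈ 4.557e+16 kg·m²/s.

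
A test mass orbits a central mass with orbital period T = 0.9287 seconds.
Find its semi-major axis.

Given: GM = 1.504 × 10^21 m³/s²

Invert Kepler's third law: a = (GM · T² / (4π²))^(1/3).
Substituting T = 0.9287 s and GM = 1.504e+21 m³/s²:
a = (1.504e+21 · (0.9287)² / (4π²))^(1/3) m
a ≈ 3.203e+06 m = 3.203 × 10^6 m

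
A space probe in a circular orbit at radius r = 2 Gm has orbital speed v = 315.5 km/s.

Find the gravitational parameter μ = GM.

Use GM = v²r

Convert to SI: r = 2 Gm = 2e+09 m; v = 315.5 km/s = 315500 m/s.
For a circular orbit v² = GM/r, so GM = v² · r.
GM = (315500)² · 2e+09 m³/s² ≈ 1.991e+20 m³/s² = 1.991 × 10^20 m³/s².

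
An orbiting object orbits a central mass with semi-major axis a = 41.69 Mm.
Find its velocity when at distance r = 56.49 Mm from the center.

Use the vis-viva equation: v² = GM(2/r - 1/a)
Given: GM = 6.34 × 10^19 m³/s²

Convert to SI: a = 41.69 Mm = 4.169e+07 m; r = 56.49 Mm = 5.649e+07 m.
Vis-viva: v = √(GM · (2/r − 1/a)).
2/r − 1/a = 2/5.649e+07 − 1/4.169e+07 = 1.14179e-08 m⁻¹.
v = √(6.34e+19 · 1.14179e-08) m/s ≈ 8.508e+05 m/s = 850.8 km/s.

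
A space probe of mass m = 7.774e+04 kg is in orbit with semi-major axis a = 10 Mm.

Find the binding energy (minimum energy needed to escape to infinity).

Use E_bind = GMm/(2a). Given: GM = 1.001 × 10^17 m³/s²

Convert to SI: a = 10 Mm = 1e+07 m.
Total orbital energy is E = −GMm/(2a); binding energy is E_bind = −E = GMm/(2a).
E_bind = 1.001e+17 · 7.774e+04 / (2 · 1e+07) J ≈ 3.891e+14 J = 389.1 TJ.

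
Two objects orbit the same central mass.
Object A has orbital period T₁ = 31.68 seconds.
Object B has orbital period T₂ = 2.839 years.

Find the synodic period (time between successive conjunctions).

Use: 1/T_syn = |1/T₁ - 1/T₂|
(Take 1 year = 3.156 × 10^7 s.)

Convert to SI: T₂ = 2.839 years = 8.95988e+07 s.
T_syn = |T₁ · T₂ / (T₁ − T₂)|.
T_syn = |31.68 · 8.95988e+07 / (31.68 − 8.95988e+07)| s ≈ 31.68 s = 31.68 seconds.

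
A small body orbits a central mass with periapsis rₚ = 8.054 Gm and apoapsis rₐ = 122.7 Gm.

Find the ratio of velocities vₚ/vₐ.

Convert to SI: rₚ = 8.054 Gm = 8.054e+09 m; rₐ = 122.7 Gm = 1.227e+11 m.
Conservation of angular momentum gives rₚvₚ = rₐvₐ, so vₚ/vₐ = rₐ/rₚ.
vₚ/vₐ = 1.227e+11 / 8.054e+09 ≈ 15.23.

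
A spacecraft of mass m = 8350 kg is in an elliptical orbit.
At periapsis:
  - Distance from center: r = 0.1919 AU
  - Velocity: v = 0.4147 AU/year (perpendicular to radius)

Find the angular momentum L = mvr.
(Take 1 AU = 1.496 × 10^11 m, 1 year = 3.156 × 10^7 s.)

Convert to SI: r = 0.1919 AU = 2.87082e+10 m; v = 0.4147 AU/year = 1965.75 m/s.
Since v is perpendicular to r, L = m · v · r.
L = 8350 · 1965.75 · 2.87082e+10 kg·m²/s ≈ 4.712e+17 kg·m²/s.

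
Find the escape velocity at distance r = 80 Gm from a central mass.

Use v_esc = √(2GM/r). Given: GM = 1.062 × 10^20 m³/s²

Convert to SI: r = 80 Gm = 8e+10 m.
Escape velocity comes from setting total energy to zero: ½v² − GM/r = 0 ⇒ v_esc = √(2GM / r).
v_esc = √(2 · 1.062e+20 / 8e+10) m/s ≈ 5.153e+04 m/s = 51.53 km/s.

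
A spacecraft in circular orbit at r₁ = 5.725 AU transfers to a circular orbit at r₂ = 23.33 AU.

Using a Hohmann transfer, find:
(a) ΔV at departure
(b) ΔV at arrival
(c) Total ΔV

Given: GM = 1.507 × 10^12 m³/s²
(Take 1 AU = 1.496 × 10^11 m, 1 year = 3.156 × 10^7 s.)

Convert to SI: r₁ = 5.725 AU = 8.5646e+11 m; r₂ = 23.33 AU = 3.49017e+12 m.
Transfer semi-major axis: a_t = (r₁ + r₂)/2 = (8.5646e+11 + 3.49017e+12)/2 = 2.17331e+12 m.
Circular speeds: v₁ = √(GM/r₁) = 1.32649 m/s, v₂ = √(GM/r₂) = 0.657103 m/s.
Transfer speeds (vis-viva v² = GM(2/r − 1/a_t)): v₁ᵗ = 1.68099 m/s, v₂ᵗ = 0.412502 m/s.
(a) ΔV₁ = |v₁ᵗ − v₁| ≈ 0.3545 m/s = 7.479e-05 AU/year.
(b) ΔV₂ = |v₂ − v₂ᵗ| ≈ 0.2446 m/s = 5.16e-05 AU/year.
(c) ΔV_total = ΔV₁ + ΔV₂ ≈ 0.5991 m/s = 0.0001264 AU/year.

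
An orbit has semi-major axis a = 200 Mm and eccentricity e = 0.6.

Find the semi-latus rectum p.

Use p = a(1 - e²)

Convert to SI: a = 200 Mm = 2e+08 m.
p = a (1 − e²).
p = 2e+08 · (1 − (0.6)²) = 2e+08 · 0.64 ≈ 1.28e+08 m = 128 Mm.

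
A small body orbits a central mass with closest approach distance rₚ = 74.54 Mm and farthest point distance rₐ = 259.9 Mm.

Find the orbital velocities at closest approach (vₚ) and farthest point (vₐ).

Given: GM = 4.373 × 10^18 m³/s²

Convert to SI: rₚ = 74.54 Mm = 7.454e+07 m; rₐ = 259.9 Mm = 2.599e+08 m.
Use the vis-viva equation v² = GM(2/r − 1/a) with a = (rₚ + rₐ)/2 = (7.454e+07 + 2.599e+08)/2 = 1.6722e+08 m.
vₚ = √(GM · (2/rₚ − 1/a)) = √(4.373e+18 · (2/7.454e+07 − 1/1.6722e+08)) m/s ≈ 3.02e+05 m/s = 302 km/s.
vₐ = √(GM · (2/rₐ − 1/a)) = √(4.373e+18 · (2/2.599e+08 − 1/1.6722e+08)) m/s ≈ 8.66e+04 m/s = 86.6 km/s.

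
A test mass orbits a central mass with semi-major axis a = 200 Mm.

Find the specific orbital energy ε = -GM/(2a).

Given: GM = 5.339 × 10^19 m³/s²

Convert to SI: a = 200 Mm = 2e+08 m.
ε = −GM / (2a).
ε = −5.339e+19 / (2 · 2e+08) J/kg ≈ -1.335e+11 J/kg = -133.5 GJ/kg.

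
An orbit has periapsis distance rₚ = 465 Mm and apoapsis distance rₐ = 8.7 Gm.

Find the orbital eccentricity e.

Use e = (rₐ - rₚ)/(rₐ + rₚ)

Convert to SI: rₚ = 465 Mm = 4.65e+08 m; rₐ = 8.7 Gm = 8.7e+09 m.
e = (rₐ − rₚ) / (rₐ + rₚ).
e = (8.7e+09 − 4.65e+08) / (8.7e+09 + 4.65e+08) = 8.235e+09 / 9.165e+09 ≈ 0.8985.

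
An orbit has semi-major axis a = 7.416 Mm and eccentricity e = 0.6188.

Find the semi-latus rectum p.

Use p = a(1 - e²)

Convert to SI: a = 7.416 Mm = 7.416e+06 m.
p = a (1 − e²).
p = 7.416e+06 · (1 − (0.6188)²) = 7.416e+06 · 0.617087 ≈ 4.576e+06 m = 4.576 Mm.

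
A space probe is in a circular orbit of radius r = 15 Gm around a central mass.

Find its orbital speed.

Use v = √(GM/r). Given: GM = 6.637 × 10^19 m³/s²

Convert to SI: r = 15 Gm = 1.5e+10 m.
For a circular orbit, gravity supplies the centripetal force, so v = √(GM / r).
v = √(6.637e+19 / 1.5e+10) m/s ≈ 6.652e+04 m/s = 66.52 km/s.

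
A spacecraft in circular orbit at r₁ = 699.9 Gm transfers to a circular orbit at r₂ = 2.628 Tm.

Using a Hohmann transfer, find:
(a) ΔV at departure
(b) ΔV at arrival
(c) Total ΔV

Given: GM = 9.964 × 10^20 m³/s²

Convert to SI: r₁ = 699.9 Gm = 6.999e+11 m; r₂ = 2.628 Tm = 2.628e+12 m.
Transfer semi-major axis: a_t = (r₁ + r₂)/2 = (6.999e+11 + 2.628e+12)/2 = 1.66395e+12 m.
Circular speeds: v₁ = √(GM/r₁) = 37731 m/s, v₂ = √(GM/r₂) = 19471.7 m/s.
Transfer speeds (vis-viva v² = GM(2/r − 1/a_t)): v₁ᵗ = 47417.8 m/s, v₂ᵗ = 12628.5 m/s.
(a) ΔV₁ = |v₁ᵗ − v₁| ≈ 9687 m/s = 9.687 km/s.
(b) ΔV₂ = |v₂ − v₂ᵗ| ≈ 6843 m/s = 6.843 km/s.
(c) ΔV_total = ΔV₁ + ΔV₂ ≈ 1.653e+04 m/s = 16.53 km/s.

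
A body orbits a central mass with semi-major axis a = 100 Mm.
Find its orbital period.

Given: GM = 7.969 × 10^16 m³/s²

Convert to SI: a = 100 Mm = 1e+08 m.
Kepler's third law: T = 2π √(a³ / GM).
Substituting a = 1e+08 m and GM = 7.969e+16 m³/s²:
T = 2π √((1e+08)³ / 7.969e+16) s
T ≈ 2.226e+04 s = 6.183 hours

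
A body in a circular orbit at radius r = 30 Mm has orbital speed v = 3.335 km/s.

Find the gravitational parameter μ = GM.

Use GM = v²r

Convert to SI: r = 30 Mm = 3e+07 m; v = 3.335 km/s = 3335 m/s.
For a circular orbit v² = GM/r, so GM = v² · r.
GM = (3335)² · 3e+07 m³/s² ≈ 3.337e+14 m³/s² = 3.337 × 10^14 m³/s².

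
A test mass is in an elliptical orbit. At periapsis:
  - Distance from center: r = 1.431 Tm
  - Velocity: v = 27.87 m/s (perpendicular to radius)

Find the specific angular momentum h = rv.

Convert to SI: r = 1.431 Tm = 1.431e+12 m.
With v perpendicular to r, h = r · v.
h = 1.431e+12 · 27.87 m²/s ≈ 3.988e+13 m²/s.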